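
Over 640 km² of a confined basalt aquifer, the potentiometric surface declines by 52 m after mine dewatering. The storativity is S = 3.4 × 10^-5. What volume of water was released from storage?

A = 640 km² = 6.4 × 10^8 m²
ΔV = S × A × Δh = 3.4 × 10^-5 × 6.4 × 10^8 m² × 52 m = 1.132 × 10^6 m³

ΔV ≈ 1.13 × 10^6 m³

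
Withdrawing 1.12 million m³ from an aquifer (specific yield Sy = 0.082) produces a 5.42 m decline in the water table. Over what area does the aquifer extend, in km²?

A ≈ 2.52 km²

ΔV = 1.12 million m³ = 1.12 × 10^6 m³
A = ΔV / (Sy × Δh) = 1.12 × 10^6 / (0.082 × 5.42) = 2.52 × 10^6 m²
A = 2.52 × 10^6 m² = 2.52 km²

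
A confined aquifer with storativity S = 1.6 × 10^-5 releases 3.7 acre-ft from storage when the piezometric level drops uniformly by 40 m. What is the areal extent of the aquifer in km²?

A ≈ 7.13 km²

ΔV = 3.7 acre-ft = 4564 m³
A = ΔV / (S × Δh) = 4564 / (1.6 × 10^-5 × 40) = 7.131 × 10^6 m²
A = 7.131 × 10^6 m² = 7.131 km²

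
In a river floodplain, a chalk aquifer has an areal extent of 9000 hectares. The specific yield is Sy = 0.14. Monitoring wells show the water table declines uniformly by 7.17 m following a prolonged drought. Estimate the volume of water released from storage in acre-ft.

ΔV ≈ 73200 acre-ft

A = 9000 hectares = 9 × 10^7 m²
ΔV = Sy × A × Δh = 0.14 × 9 × 10^7 m² × 7.17 m = 9.034 × 10^7 m³
ΔV = 9.034 × 10^7 m³ = 73240 acre-ft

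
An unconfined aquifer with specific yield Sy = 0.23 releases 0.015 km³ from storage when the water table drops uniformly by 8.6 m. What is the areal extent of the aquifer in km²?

A ≈ 7.58 km²

ΔV = 0.015 km³ = 1.5 × 10^7 m³
A = ΔV / (Sy × Δh) = 1.5 × 10^7 / (0.23 × 8.6) = 7.583 × 10^6 m²
A = 7.583 × 10^6 m² = 7.583 km²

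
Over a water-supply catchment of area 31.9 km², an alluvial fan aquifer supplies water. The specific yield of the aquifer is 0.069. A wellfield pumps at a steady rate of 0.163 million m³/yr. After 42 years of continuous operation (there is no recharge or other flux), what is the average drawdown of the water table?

Δh ≈ 3.11 m

A = 31.9 km² = 3.19 × 10^7 m²
Q = 0.163 million m³/yr = 446.6 m³/d
t = 42 years = 15330 d
ΔV = Q × t = 446.6 m³/d × 15330 d = 6.846 × 10^6 m³
Δh = ΔV / (Sy × A) = 6.846 × 10^6 / (0.069 × 3.19 × 10^7) = 3.11 m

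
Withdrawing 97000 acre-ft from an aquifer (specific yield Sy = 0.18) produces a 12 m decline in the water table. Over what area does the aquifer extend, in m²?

ΔV = 97000 acre-ft = 1.196 × 10^8 m³
A = ΔV / (Sy × Δh) = 1.196 × 10^8 / (0.18 × 12) = 5.539 × 10^7 m²

A ≈ 5.54 × 10^7 m²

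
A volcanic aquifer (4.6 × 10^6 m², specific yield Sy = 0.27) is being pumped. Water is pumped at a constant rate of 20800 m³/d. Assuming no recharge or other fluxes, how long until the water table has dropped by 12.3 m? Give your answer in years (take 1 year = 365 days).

ΔV = Sy × A × Δh = 0.27 × 4.6 × 10^6 × 12.3 = 1.528 × 10^7 m³
t = ΔV / Q = 1.528 × 10^7 m³ / 20800 m³/d = 734.5 d
t = 734.5 d ≈ 2.012 years

t ≈ 2.01 years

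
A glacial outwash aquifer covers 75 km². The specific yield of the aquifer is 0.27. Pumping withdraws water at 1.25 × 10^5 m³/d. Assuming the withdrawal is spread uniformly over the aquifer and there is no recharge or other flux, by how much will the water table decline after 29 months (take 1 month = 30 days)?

A = 75 km² = 7.5 × 10^7 m²
t = 29 months = 870 d
ΔV = Q × t = 1.25 × 10^5 m³/d × 870 d = 1.087 × 10^8 m³
Δh = ΔV / (Sy × A) = 1.087 × 10^8 / (0.27 × 7.5 × 10^7) = 5.37 m

Δh ≈ 5.37 m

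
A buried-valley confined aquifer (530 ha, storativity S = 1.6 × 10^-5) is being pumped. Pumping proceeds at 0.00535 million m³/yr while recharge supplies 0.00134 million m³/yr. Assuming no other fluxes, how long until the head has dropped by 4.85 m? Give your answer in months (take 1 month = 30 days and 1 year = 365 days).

t ≈ 1.25 months

A = 530 ha = 5.3 × 10^6 m²
ΔV = S × A × Δh = 1.6 × 10^-5 × 5.3 × 10^6 × 4.85 = 411.3 m³
Net withdrawal = 0.00535 − 0.00134 = 0.00401 million m³/yr = 10.99 m³/d
t = ΔV / Q = 411.3 m³ / 10.99 m³/d = 37.44 d
t = 37.44 d ≈ 1.248 months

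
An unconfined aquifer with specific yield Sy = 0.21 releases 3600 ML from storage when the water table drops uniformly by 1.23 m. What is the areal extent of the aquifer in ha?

A ≈ 1390 ha

ΔV = 3600 ML = 3.6 × 10^6 m³
A = ΔV / (Sy × Δh) = 3.6 × 10^6 / (0.21 × 1.23) = 1.394 × 10^7 m²
A = 1.394 × 10^7 m² = 1394 ha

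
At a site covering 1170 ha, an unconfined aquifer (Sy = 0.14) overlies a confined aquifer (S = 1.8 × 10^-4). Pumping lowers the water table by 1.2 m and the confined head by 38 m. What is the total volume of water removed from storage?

A = 1170 ha = 1.17 × 10^7 m²
Unconfined: ΔV_u = Sy × A × Δh_u = 0.14 × 1.17 × 10^7 × 1.2 = 1.966 × 10^6 m³
Confined: ΔV_c = S × A × Δh_c = 1.8 × 10^-4 × 1.17 × 10^7 × 38 = 80030 m³
Total ΔV = 1.966 × 10^6 + 80030 = 2.046 × 10^6 m³

ΔV ≈ 2.05 × 10^6 m³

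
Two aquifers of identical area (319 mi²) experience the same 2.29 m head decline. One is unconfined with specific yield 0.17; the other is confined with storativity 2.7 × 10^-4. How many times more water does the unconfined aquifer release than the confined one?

ΔV_u / ΔV_c ≈ 630

A = 319 mi² = 8.262 × 10^8 m²
Unconfined: ΔV_u = Sy × A × Δh = 0.17 × 8.262 × 10^8 × 2.29 = 3.216 × 10^8 m³
Confined: ΔV_c = S × A × Δh = 2.7 × 10^-4 × 8.262 × 10^8 × 2.29 = 5.108 × 10^5 m³
Ratio = ΔV_u / ΔV_c = Sy / S = 0.17 / 2.7 × 10^-4 = 629.6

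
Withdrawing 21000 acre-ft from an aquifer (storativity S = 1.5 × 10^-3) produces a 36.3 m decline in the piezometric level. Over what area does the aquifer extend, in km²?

A ≈ 476 km²

ΔV = 21000 acre-ft = 2.59 × 10^7 m³
A = ΔV / (S × Δh) = 2.59 × 10^7 / (0.0015 × 36.3) = 4.757 × 10^8 m²
A = 4.757 × 10^8 m² = 475.7 km²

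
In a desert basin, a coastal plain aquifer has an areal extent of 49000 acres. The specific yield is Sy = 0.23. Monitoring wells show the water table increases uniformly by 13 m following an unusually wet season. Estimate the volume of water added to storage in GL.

ΔV ≈ 593 GL

A = 49000 acres = 1.983 × 10^8 m²
ΔV = Sy × A × Δh = 0.23 × 1.983 × 10^8 m² × 13 m = 5.929 × 10^8 m³
ΔV = 5.929 × 10^8 m³ = 592.9 GL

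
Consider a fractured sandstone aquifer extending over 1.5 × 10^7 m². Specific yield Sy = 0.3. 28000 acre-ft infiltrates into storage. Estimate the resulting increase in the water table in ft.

ΔV = 28000 acre-ft = 3.454 × 10^7 m³
Δh = ΔV / (Sy × A) = 3.454 × 10^7 m³ / (0.3 × 1.5 × 10^7 m²) = 7.675 m
Δh = 7.675 m = 25.18 ft

Δh ≈ 25.2 ft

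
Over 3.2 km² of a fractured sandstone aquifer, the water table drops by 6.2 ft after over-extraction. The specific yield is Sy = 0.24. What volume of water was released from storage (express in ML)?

A = 3.2 km² = 3.2 × 10^6 m²
Δh = 6.2 ft = 1.89 m
ΔV = Sy × A × Δh = 0.24 × 3.2 × 10^6 m² × 1.89 m = 1.451 × 10^6 m³
ΔV = 1.451 × 10^6 m³ = 1451 ML

ΔV ≈ 1450 ML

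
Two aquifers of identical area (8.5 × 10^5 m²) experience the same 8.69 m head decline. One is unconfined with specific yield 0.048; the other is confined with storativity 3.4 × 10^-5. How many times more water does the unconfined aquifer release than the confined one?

Unconfined: ΔV_u = Sy × A × Δh = 0.048 × 8.5 × 10^5 × 8.69 = 3.546 × 10^5 m³
Confined: ΔV_c = S × A × Δh = 3.4 × 10^-5 × 8.5 × 10^5 × 8.69 = 251.1 m³
Ratio = ΔV_u / ΔV_c = Sy / S = 0.048 / 3.4 × 10^-5 = 1412

ΔV_u / ΔV_c ≈ 1410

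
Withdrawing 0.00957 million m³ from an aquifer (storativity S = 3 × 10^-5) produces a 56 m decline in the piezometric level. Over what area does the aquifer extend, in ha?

A ≈ 570 ha

ΔV = 0.00957 million m³ = 9570 m³
A = ΔV / (S × Δh) = 9570 / (3 × 10^-5 × 56) = 5.696 × 10^6 m²
A = 5.696 × 10^6 m² = 569.6 ha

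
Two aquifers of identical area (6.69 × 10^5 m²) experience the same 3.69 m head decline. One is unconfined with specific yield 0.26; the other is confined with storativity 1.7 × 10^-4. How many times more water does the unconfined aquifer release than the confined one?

ΔV_u / ΔV_c ≈ 1530

Unconfined: ΔV_u = Sy × A × Δh = 0.26 × 6.69 × 10^5 × 3.69 = 6.418 × 10^5 m³
Confined: ΔV_c = S × A × Δh = 1.7 × 10^-4 × 6.69 × 10^5 × 3.69 = 419.7 m³
Ratio = ΔV_u / ΔV_c = Sy / S = 0.26 / 1.7 × 10^-4 = 1529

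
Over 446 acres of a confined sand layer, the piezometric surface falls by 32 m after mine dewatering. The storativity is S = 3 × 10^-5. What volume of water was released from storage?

ΔV ≈ 1730 m³

A = 446 acres = 1.805 × 10^6 m²
ΔV = S × A × Δh = 3 × 10^-5 × 1.805 × 10^6 m² × 32 m = 1733 m³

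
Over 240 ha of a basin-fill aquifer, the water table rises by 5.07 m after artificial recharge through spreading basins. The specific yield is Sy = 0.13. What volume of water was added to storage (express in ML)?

ΔV ≈ 1580 ML

A = 240 ha = 2.4 × 10^6 m²
ΔV = Sy × A × Δh = 0.13 × 2.4 × 10^6 m² × 5.07 m = 1.582 × 10^6 m³
ΔV = 1.582 × 10^6 m³ = 1582 ML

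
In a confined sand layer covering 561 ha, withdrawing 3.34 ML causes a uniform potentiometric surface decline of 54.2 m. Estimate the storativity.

A = 561 ha = 5.61 × 10^6 m²
ΔV = 3.34 ML = 3340 m³
S = ΔV / (A × Δh) = 3340 m³ / (5.61 × 10^6 m² × 54.2 m) = 1.098 × 10^-5

S ≈ 1.1 × 10^-5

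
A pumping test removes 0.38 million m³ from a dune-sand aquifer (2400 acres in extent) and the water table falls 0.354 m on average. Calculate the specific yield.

Sy ≈ 0.11

A = 2400 acres = 9.712 × 10^6 m²
ΔV = 0.38 million m³ = 3.8 × 10^5 m³
Sy = ΔV / (A × Δh) = 3.8 × 10^5 m³ / (9.712 × 10^6 m² × 0.354 m) = 0.1105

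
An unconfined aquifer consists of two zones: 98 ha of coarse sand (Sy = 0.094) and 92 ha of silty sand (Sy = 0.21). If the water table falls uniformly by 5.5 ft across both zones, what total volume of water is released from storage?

A₁ = 98 ha = 9.8 × 10^5 m²; A₂ = 92 ha = 9.2 × 10^5 m²
Δh = 5.5 ft = 1.676 m
ΔV₁ = 0.094 × 9.8 × 10^5 × 1.676 = 1.544 × 10^5 m³
ΔV₂ = 0.21 × 9.2 × 10^5 × 1.676 = 3.239 × 10^5 m³
ΔV = ΔV₁ + ΔV₂ = 4.783 × 10^5 m³

ΔV ≈ 4.78 × 10^5 m³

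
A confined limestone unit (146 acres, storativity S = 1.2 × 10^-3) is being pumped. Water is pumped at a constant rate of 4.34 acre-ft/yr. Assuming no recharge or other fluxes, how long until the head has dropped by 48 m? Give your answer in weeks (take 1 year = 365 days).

A = 146 acres = 5.908 × 10^5 m²
ΔV = S × A × Δh = 0.0012 × 5.908 × 10^5 × 48 = 34030 m³
Q = 4.34 acre-ft/yr = 14.67 m³/d
t = ΔV / Q = 34030 m³ / 14.67 m³/d = 2320 d
t = 2320 d ≈ 331.5 weeks

t ≈ 331 weeks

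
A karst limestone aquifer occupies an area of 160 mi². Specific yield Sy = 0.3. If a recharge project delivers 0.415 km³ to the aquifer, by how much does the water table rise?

A = 160 mi² = 4.144 × 10^8 m²
ΔV = 0.415 km³ = 4.15 × 10^8 m³
Δh = ΔV / (Sy × A) = 4.15 × 10^8 m³ / (0.3 × 4.144 × 10^8 m²) = 3.338 m

Δh ≈ 3.34 m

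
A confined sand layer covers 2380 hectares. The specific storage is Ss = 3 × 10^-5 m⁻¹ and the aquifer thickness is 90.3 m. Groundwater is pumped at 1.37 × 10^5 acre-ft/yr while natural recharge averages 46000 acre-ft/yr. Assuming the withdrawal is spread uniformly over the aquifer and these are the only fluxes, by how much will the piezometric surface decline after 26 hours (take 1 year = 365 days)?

Δh ≈ 5.17 m

S = Ss × b = 3 × 10^-5 m⁻¹ × 90.3 m = 2.709 × 10^-3
A = 2380 hectares = 2.38 × 10^7 m²
Net abstraction = 1.37 × 10^5 − 46000 = 91000 acre-ft/yr
Q_net = 91000 acre-ft/yr = 3.075 × 10^5 m³/d
t = 26 hours = 1.083 d
ΔV = Q × t = 3.075 × 10^5 m³/d × 1.083 d = 3.332 × 10^5 m³
Δh = ΔV / (S × A) = 3.332 × 10^5 / (0.002709 × 2.38 × 10^7) = 5.167 m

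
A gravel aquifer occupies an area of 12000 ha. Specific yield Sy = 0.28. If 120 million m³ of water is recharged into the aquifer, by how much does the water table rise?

Δh ≈ 3.57 m

A = 12000 ha = 1.2 × 10^8 m²
ΔV = 120 million m³ = 1.2 × 10^8 m³
Δh = ΔV / (Sy × A) = 1.2 × 10^8 m³ / (0.28 × 1.2 × 10^8 m²) = 3.571 m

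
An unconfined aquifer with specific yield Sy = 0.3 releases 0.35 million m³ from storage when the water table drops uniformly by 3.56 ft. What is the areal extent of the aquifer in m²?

A ≈ 1.08 × 10^6 m²

Δh = 3.56 ft = 1.085 m
ΔV = 0.35 million m³ = 3.5 × 10^5 m³
A = ΔV / (Sy × Δh) = 3.5 × 10^5 / (0.3 × 1.085) = 1.075 × 10^6 m²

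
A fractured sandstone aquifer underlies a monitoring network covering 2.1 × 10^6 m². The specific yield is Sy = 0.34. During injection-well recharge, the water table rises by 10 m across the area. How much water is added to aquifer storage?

ΔV ≈ 7.14 × 10^6 m³

ΔV = Sy × A × Δh = 0.34 × 2.1 × 10^6 m² × 10 m = 7.14 × 10^6 m³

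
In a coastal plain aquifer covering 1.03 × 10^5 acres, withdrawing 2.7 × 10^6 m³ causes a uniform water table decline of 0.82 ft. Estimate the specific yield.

A = 1.03 × 10^5 acres = 4.168 × 10^8 m²
Δh = 0.82 ft = 0.2499 m
Sy = ΔV / (A × Δh) = 2.7 × 10^6 m³ / (4.168 × 10^8 m² × 0.2499 m) = 0.02592

Sy ≈ 0.026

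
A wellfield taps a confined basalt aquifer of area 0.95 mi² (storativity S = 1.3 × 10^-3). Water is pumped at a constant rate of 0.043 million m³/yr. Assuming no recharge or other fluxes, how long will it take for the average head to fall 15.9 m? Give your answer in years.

t ≈ 1.18 years

A = 0.95 mi² = 2.46 × 10^6 m²
ΔV = S × A × Δh = 0.0013 × 2.46 × 10^6 × 15.9 = 50860 m³
Q = 0.043 million m³/yr = 117.8 m³/d
t = ΔV / Q = 50860 m³ / 117.8 m³/d = 431.7 d
t = 431.7 d ≈ 1.183 years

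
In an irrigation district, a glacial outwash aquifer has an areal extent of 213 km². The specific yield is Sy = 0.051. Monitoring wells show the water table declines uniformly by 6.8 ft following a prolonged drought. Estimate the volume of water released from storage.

ΔV ≈ 2.25 × 10^7 m³

A = 213 km² = 2.13 × 10^8 m²
Δh = 6.8 ft = 2.073 m
ΔV = Sy × A × Δh = 0.051 × 2.13 × 10^8 m² × 2.073 m = 2.252 × 10^7 m³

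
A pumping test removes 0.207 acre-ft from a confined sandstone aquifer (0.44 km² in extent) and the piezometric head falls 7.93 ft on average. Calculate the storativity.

A = 0.44 km² = 4.4 × 10^5 m²
Δh = 7.93 ft = 2.417 m
ΔV = 0.207 acre-ft = 255.3 m³
S = ΔV / (A × Δh) = 255.3 m³ / (4.4 × 10^5 m² × 2.417 m) = 2.401 × 10^-4

S ≈ 2.4 × 10^-4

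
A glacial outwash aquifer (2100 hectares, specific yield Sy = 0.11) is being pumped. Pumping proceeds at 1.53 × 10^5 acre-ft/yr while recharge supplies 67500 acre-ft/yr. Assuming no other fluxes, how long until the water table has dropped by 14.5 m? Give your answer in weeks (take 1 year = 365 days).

t ≈ 16.6 weeks

A = 2100 hectares = 2.1 × 10^7 m²
ΔV = Sy × A × Δh = 0.11 × 2.1 × 10^7 × 14.5 = 3.349 × 10^7 m³
Net withdrawal = 1.53 × 10^5 − 67500 = 85500 acre-ft/yr = 2.889 × 10^5 m³/d
t = ΔV / Q = 3.349 × 10^7 m³ / 2.889 × 10^5 m³/d = 115.9 d
t = 115.9 d ≈ 16.56 weeks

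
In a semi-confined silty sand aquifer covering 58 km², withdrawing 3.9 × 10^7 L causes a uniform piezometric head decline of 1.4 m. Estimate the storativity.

A = 58 km² = 5.8 × 10^7 m²
ΔV = 3.9 × 10^7 L = 39000 m³
S = ΔV / (A × Δh) = 39000 m³ / (5.8 × 10^7 m² × 1.4 m) = 4.803 × 10^-4

S ≈ 4.8 × 10^-4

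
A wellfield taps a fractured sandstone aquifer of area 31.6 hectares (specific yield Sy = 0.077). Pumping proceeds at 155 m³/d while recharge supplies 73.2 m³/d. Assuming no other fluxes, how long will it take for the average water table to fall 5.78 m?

t ≈ 1720 days

A = 31.6 hectares = 3.16 × 10^5 m²
ΔV = Sy × A × Δh = 0.077 × 3.16 × 10^5 × 5.78 = 1.406 × 10^5 m³
Net withdrawal = 155 − 73.2 = 81.8 m³/d
t = ΔV / Q = 1.406 × 10^5 m³ / 81.8 m³/d = 1719 d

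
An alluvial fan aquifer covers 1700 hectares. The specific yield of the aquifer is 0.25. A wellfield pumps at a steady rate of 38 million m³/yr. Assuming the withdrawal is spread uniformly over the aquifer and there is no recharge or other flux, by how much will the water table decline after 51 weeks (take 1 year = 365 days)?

Δh ≈ 8.75 m

A = 1700 hectares = 1.7 × 10^7 m²
Q = 38 million m³/yr = 1.041 × 10^5 m³/d
t = 51 weeks = 357 d
ΔV = Q × t = 1.041 × 10^5 m³/d × 357 d = 3.717 × 10^7 m³
Δh = ΔV / (Sy × A) = 3.717 × 10^7 / (0.25 × 1.7 × 10^7) = 8.745 m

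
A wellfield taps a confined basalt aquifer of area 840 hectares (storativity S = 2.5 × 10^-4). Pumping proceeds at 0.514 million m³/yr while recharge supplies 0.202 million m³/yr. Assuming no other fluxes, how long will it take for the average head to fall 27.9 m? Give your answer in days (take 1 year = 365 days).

t ≈ 68.5 days

A = 840 hectares = 8.4 × 10^6 m²
ΔV = S × A × Δh = 2.5 × 10^-4 × 8.4 × 10^6 × 27.9 = 58590 m³
Net withdrawal = 0.514 − 0.202 = 0.312 million m³/yr = 854.8 m³/d
t = ΔV / Q = 58590 m³ / 854.8 m³/d = 68.54 d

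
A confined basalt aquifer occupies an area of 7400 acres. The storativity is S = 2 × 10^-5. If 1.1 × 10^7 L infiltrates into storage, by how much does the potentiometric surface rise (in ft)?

Δh ≈ 60.3 ft

A = 7400 acres = 2.995 × 10^7 m²
ΔV = 1.1 × 10^7 L = 11000 m³
Δh = ΔV / (S × A) = 11000 m³ / (2 × 10^-5 × 2.995 × 10^7 m²) = 18.37 m
Δh = 18.37 m = 60.26 ft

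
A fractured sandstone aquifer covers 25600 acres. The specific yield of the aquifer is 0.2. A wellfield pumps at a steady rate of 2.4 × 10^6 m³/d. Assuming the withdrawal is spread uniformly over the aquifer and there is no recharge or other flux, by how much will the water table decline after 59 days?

Δh ≈ 6.83 m

A = 25600 acres = 1.036 × 10^8 m²
ΔV = Q × t = 2.4 × 10^6 m³/d × 59 d = 1.416 × 10^8 m³
Δh = ΔV / (Sy × A) = 1.416 × 10^8 / (0.2 × 1.036 × 10^8) = 6.834 m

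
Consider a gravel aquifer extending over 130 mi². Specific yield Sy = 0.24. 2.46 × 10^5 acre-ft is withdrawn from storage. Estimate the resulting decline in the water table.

A = 130 mi² = 3.367 × 10^8 m²
ΔV = 2.46 × 10^5 acre-ft = 3.034 × 10^8 m³
Δh = ΔV / (Sy × A) = 3.034 × 10^8 m³ / (0.24 × 3.367 × 10^8 m²) = 3.755 m

Δh ≈ 3.76 m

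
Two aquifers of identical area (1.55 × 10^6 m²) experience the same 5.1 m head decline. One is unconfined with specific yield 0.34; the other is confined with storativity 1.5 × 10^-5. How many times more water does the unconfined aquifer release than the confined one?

ΔV_u / ΔV_c ≈ 22700

Unconfined: ΔV_u = Sy × A × Δh = 0.34 × 1.55 × 10^6 × 5.1 = 2.688 × 10^6 m³
Confined: ΔV_c = S × A × Δh = 1.5 × 10^-5 × 1.55 × 10^6 × 5.1 = 118.6 m³
Ratio = ΔV_u / ΔV_c = Sy / S = 0.34 / 1.5 × 10^-5 = 22670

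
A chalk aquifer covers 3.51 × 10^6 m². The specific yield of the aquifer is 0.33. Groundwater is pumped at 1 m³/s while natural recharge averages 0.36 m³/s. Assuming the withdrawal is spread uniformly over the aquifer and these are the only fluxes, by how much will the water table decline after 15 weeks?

Δh ≈ 5.01 m

Net abstraction = 1 − 0.36 = 0.64 m³/s
Q_net = 0.64 m³/s = 55300 m³/d
t = 15 weeks = 105 d
ΔV = Q × t = 55300 m³/d × 105 d = 5.806 × 10^6 m³
Δh = ΔV / (Sy × A) = 5.806 × 10^6 / (0.33 × 3.51 × 10^6) = 5.013 m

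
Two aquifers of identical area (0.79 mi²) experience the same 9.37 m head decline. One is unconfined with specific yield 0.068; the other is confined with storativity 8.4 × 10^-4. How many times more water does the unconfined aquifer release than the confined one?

A = 0.79 mi² = 2.046 × 10^6 m²
Unconfined: ΔV_u = Sy × A × Δh = 0.068 × 2.046 × 10^6 × 9.37 = 1.304 × 10^6 m³
Confined: ΔV_c = S × A × Δh = 8.4 × 10^-4 × 2.046 × 10^6 × 9.37 = 16100 m³
Ratio = ΔV_u / ΔV_c = Sy / S = 0.068 / 8.4 × 10^-4 = 80.95

ΔV_u / ΔV_c ≈ 81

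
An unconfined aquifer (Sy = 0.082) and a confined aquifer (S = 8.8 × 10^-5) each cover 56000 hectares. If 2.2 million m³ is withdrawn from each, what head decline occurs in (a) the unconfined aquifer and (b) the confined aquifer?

Δh_u ≈ 0.0479 m; Δh_c ≈ 44.6 m

A = 56000 hectares = 5.6 × 10^8 m²
ΔV = 2.2 million m³ = 2.2 × 10^6 m³
Unconfined: Δh_u = ΔV/(Sy·A) = 2.2 × 10^6/(0.082 × 5.6 × 10^8) = 0.04791 m
Confined: Δh_c = ΔV/(S·A) = 2.2 × 10^6/(8.8 × 10^-5 × 5.6 × 10^8) = 44.64 m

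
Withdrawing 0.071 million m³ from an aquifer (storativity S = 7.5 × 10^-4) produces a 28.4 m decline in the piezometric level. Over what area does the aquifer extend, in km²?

A ≈ 3.33 km²

ΔV = 0.071 million m³ = 71000 m³
A = ΔV / (S × Δh) = 71000 / (7.5 × 10^-4 × 28.4) = 3.333 × 10^6 m²
A = 3.333 × 10^6 m² = 3.333 km²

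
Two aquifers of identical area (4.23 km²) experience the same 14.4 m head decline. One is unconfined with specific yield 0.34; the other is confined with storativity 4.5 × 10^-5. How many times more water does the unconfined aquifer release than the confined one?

ΔV_u / ΔV_c ≈ 7560

A = 4.23 km² = 4.23 × 10^6 m²
Unconfined: ΔV_u = Sy × A × Δh = 0.34 × 4.23 × 10^6 × 14.4 = 2.071 × 10^7 m³
Confined: ΔV_c = S × A × Δh = 4.5 × 10^-5 × 4.23 × 10^6 × 14.4 = 2741 m³
Ratio = ΔV_u / ΔV_c = Sy / S = 0.34 / 4.5 × 10^-5 = 7556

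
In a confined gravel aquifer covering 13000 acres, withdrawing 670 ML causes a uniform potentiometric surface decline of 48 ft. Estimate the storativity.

S ≈ 8.7 × 10^-4

A = 13000 acres = 5.261 × 10^7 m²
Δh = 48 ft = 14.63 m
ΔV = 670 ML = 6.7 × 10^5 m³
S = ΔV / (A × Δh) = 6.7 × 10^5 m³ / (5.261 × 10^7 m² × 14.63 m) = 8.705 × 10^-4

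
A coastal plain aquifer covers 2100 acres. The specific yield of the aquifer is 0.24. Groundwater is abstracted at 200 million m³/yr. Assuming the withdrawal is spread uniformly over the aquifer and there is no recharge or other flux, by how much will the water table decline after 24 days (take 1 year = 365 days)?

A = 2100 acres = 8.498 × 10^6 m²
Q = 200 million m³/yr = 5.479 × 10^5 m³/d
ΔV = Q × t = 5.479 × 10^5 m³/d × 24 d = 1.315 × 10^7 m³
Δh = ΔV / (Sy × A) = 1.315 × 10^7 / (0.24 × 8.498 × 10^6) = 6.448 m

Δh ≈ 6.45 m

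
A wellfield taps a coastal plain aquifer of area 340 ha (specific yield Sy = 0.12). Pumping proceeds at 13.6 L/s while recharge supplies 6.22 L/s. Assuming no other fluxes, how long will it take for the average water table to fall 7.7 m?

t ≈ 4930 days

A = 340 ha = 3.4 × 10^6 m²
ΔV = Sy × A × Δh = 0.12 × 3.4 × 10^6 × 7.7 = 3.142 × 10^6 m³
Net withdrawal = 13.6 − 6.22 = 7.38 L/s = 637.6 m³/d
t = ΔV / Q = 3.142 × 10^6 m³ / 637.6 m³/d = 4927 d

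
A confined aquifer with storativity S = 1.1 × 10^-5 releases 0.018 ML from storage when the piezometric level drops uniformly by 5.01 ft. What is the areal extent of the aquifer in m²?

A ≈ 1.07 × 10^6 m²

Δh = 5.01 ft = 1.527 m
ΔV = 0.018 ML = 18 m³
A = ΔV / (S × Δh) = 18 / (1.1 × 10^-5 × 1.527) = 1.072 × 10^6 m²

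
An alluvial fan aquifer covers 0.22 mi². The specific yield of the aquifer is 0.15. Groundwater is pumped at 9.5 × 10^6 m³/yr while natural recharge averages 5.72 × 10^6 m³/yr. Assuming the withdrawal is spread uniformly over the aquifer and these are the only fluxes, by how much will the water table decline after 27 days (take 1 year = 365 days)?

A = 0.22 mi² = 5.698 × 10^5 m²
Net abstraction = 9.5 × 10^6 − 5.72 × 10^6 = 3.78 × 10^6 m³/yr
Q_net = 3.78 × 10^6 m³/yr = 10360 m³/d
ΔV = Q × t = 10360 m³/d × 27 d = 2.796 × 10^5 m³
Δh = ΔV / (Sy × A) = 2.796 × 10^5 / (0.15 × 5.698 × 10^5) = 3.272 m

Δh ≈ 3.27 m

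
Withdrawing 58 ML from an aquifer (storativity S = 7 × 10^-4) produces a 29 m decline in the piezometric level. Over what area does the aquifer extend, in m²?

A ≈ 2.86 × 10^6 m²

ΔV = 58 ML = 58000 m³
A = ΔV / (S × Δh) = 58000 / (7 × 10^-4 × 29) = 2.857 × 10^6 m²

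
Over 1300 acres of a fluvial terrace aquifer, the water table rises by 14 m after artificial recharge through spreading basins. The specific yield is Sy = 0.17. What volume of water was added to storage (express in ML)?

ΔV ≈ 12500 ML

A = 1300 acres = 5.261 × 10^6 m²
ΔV = Sy × A × Δh = 0.17 × 5.261 × 10^6 m² × 14 m = 1.252 × 10^7 m³
ΔV = 1.252 × 10^7 m³ = 12520 ML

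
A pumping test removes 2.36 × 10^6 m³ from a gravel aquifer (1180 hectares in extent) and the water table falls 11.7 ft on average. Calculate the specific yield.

A = 1180 hectares = 1.18 × 10^7 m²
Δh = 11.7 ft = 3.566 m
Sy = ΔV / (A × Δh) = 2.36 × 10^6 m³ / (1.18 × 10^7 m² × 3.566 m) = 0.05608

Sy ≈ 0.056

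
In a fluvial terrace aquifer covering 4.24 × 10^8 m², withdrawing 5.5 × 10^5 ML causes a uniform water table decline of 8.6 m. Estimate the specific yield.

ΔV = 5.5 × 10^5 ML = 5.5 × 10^8 m³
Sy = ΔV / (A × Δh) = 5.5 × 10^8 m³ / (4.24 × 10^8 m² × 8.6 m) = 0.1508

Sy ≈ 0.15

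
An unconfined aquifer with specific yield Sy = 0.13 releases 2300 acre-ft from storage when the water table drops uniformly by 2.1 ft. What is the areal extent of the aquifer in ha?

Δh = 2.1 ft = 0.6401 m
ΔV = 2300 acre-ft = 2.837 × 10^6 m³
A = ΔV / (Sy × Δh) = 2.837 × 10^6 / (0.13 × 0.6401) = 3.409 × 10^7 m²
A = 3.409 × 10^7 m² = 3409 ha

A ≈ 3410 ha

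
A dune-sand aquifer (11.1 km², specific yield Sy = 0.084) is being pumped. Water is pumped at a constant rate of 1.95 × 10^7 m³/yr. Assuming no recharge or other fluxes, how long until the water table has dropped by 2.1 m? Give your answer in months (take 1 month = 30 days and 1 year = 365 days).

A = 11.1 km² = 1.11 × 10^7 m²
ΔV = Sy × A × Δh = 0.084 × 1.11 × 10^7 × 2.1 = 1.958 × 10^6 m³
Q = 1.95 × 10^7 m³/yr = 53420 m³/d
t = ΔV / Q = 1.958 × 10^6 m³ / 53420 m³/d = 36.65 d
t = 36.65 d ≈ 1.222 months

t ≈ 1.22 months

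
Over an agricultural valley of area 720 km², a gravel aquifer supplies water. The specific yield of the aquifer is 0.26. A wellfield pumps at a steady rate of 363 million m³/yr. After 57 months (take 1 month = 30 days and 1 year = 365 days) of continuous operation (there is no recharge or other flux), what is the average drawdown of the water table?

Δh ≈ 9.08 m

A = 720 km² = 7.2 × 10^8 m²
Q = 363 million m³/yr = 9.945 × 10^5 m³/d
t = 57 months = 1710 d
ΔV = Q × t = 9.945 × 10^5 m³/d × 1710 d = 1.701 × 10^9 m³
Δh = ΔV / (Sy × A) = 1.701 × 10^9 / (0.26 × 7.2 × 10^8) = 9.085 m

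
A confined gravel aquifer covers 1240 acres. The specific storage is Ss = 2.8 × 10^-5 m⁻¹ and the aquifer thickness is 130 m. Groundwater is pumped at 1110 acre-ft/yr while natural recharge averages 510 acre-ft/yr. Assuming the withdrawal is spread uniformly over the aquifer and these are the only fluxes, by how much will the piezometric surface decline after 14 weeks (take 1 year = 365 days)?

Δh ≈ 10.9 m

S = Ss × b = 2.8 × 10^-5 m⁻¹ × 130 m = 3.64 × 10^-3
A = 1240 acres = 5.018 × 10^6 m²
Net abstraction = 1110 − 510 = 600 acre-ft/yr
Q_net = 600 acre-ft/yr = 2028 m³/d
t = 14 weeks = 98 d
ΔV = Q × t = 2028 m³/d × 98 d = 1.987 × 10^5 m³
Δh = ΔV / (S × A) = 1.987 × 10^5 / (0.00364 × 5.018 × 10^6) = 10.88 m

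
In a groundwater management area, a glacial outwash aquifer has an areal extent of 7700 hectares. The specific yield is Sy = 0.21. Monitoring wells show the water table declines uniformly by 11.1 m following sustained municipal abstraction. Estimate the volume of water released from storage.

A = 7700 hectares = 7.7 × 10^7 m²
ΔV = Sy × A × Δh = 0.21 × 7.7 × 10^7 m² × 11.1 m = 1.795 × 10^8 m³

ΔV ≈ 1.79 × 10^8 m³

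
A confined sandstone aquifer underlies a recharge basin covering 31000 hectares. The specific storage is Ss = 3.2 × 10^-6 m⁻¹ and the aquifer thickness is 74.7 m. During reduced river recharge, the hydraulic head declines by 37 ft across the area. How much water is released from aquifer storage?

ΔV ≈ 8.36 × 10^5 m³

S = Ss × b = 3.2 × 10^-6 m⁻¹ × 74.7 m = 2.39 × 10^-4
A = 31000 hectares = 3.1 × 10^8 m²
Δh = 37 ft = 11.28 m
ΔV = S × A × Δh = 2.39 × 10^-4 × 3.1 × 10^8 m² × 11.28 m = 8.357 × 10^5 m³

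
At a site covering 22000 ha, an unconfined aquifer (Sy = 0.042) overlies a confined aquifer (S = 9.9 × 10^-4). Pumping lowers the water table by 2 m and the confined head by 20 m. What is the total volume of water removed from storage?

ΔV ≈ 2.28 × 10^7 m³

A = 22000 ha = 2.2 × 10^8 m²
Unconfined: ΔV_u = Sy × A × Δh_u = 0.042 × 2.2 × 10^8 × 2 = 1.848 × 10^7 m³
Confined: ΔV_c = S × A × Δh_c = 9.9 × 10^-4 × 2.2 × 10^8 × 20 = 4.356 × 10^6 m³
Total ΔV = 1.848 × 10^7 + 4.356 × 10^6 = 2.284 × 10^7 m³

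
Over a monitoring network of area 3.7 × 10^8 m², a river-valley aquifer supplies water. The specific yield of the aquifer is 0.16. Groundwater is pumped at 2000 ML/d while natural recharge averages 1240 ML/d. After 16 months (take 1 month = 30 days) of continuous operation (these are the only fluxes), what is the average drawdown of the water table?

Net abstraction = 2000 − 1240 = 760 ML/d
Q_net = 760 ML/d = 7.6 × 10^5 m³/d
t = 16 months = 480 d
ΔV = Q × t = 7.6 × 10^5 m³/d × 480 d = 3.648 × 10^8 m³
Δh = ΔV / (Sy × A) = 3.648 × 10^8 / (0.16 × 3.7 × 10^8) = 6.162 m

Δh ≈ 6.16 m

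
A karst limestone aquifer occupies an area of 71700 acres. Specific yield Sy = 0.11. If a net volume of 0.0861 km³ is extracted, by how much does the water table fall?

A = 71700 acres = 2.902 × 10^8 m²
ΔV = 0.0861 km³ = 8.61 × 10^7 m³
Δh = ΔV / (Sy × A) = 8.61 × 10^7 m³ / (0.11 × 2.902 × 10^8 m²) = 2.698 m

Δh ≈ 2.7 m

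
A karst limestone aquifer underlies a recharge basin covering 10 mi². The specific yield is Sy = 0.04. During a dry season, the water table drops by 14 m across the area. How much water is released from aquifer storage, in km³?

ΔV ≈ 0.0145 km³

A = 10 mi² = 2.59 × 10^7 m²
ΔV = Sy × A × Δh = 0.04 × 2.59 × 10^7 m² × 14 m = 1.45 × 10^7 m³
ΔV = 1.45 × 10^7 m³ = 0.0145 km³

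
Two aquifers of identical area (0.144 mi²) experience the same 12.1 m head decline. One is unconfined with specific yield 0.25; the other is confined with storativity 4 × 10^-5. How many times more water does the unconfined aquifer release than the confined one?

A = 0.144 mi² = 3.73 × 10^5 m²
Unconfined: ΔV_u = Sy × A × Δh = 0.25 × 3.73 × 10^5 × 12.1 = 1.128 × 10^6 m³
Confined: ΔV_c = S × A × Δh = 4 × 10^-5 × 3.73 × 10^5 × 12.1 = 180.5 m³
Ratio = ΔV_u / ΔV_c = Sy / S = 0.25 / 4 × 10^-5 = 6250

ΔV_u / ΔV_c ≈ 6250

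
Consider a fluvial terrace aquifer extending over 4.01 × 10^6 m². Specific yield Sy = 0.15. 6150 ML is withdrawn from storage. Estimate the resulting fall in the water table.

Δh ≈ 10.2 m

ΔV = 6150 ML = 6.15 × 10^6 m³
Δh = ΔV / (Sy × A) = 6.15 × 10^6 m³ / (0.15 × 4.01 × 10^6 m²) = 10.22 m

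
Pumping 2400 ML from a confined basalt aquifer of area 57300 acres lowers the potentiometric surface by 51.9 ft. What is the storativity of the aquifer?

S ≈ 6.5 × 10^-4

A = 57300 acres = 2.319 × 10^8 m²
Δh = 51.9 ft = 15.82 m
ΔV = 2400 ML = 2.4 × 10^6 m³
S = ΔV / (A × Δh) = 2.4 × 10^6 m³ / (2.319 × 10^8 m² × 15.82 m) = 6.543 × 10^-4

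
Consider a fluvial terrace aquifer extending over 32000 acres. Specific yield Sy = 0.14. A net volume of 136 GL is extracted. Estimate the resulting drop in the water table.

A = 32000 acres = 1.295 × 10^8 m²
ΔV = 136 GL = 1.36 × 10^8 m³
Δh = ΔV / (Sy × A) = 1.36 × 10^8 m³ / (0.14 × 1.295 × 10^8 m²) = 7.501 m

Δh ≈ 7.5 m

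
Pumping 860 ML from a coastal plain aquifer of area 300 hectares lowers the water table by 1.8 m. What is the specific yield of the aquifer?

A = 300 hectares = 3 × 10^6 m²
ΔV = 860 ML = 8.6 × 10^5 m³
Sy = ΔV / (A × Δh) = 8.6 × 10^5 m³ / (3 × 10^6 m² × 1.8 m) = 0.1593

Sy ≈ 0.16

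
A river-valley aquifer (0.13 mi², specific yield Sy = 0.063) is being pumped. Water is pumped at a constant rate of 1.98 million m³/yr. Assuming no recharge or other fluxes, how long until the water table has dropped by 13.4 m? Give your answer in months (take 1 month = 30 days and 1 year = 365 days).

A = 0.13 mi² = 3.367 × 10^5 m²
ΔV = Sy × A × Δh = 0.063 × 3.367 × 10^5 × 13.4 = 2.842 × 10^5 m³
Q = 1.98 million m³/yr = 5425 m³/d
t = ΔV / Q = 2.842 × 10^5 m³ / 5425 m³/d = 52.4 d
t = 52.4 d ≈ 1.747 months

t ≈ 1.75 months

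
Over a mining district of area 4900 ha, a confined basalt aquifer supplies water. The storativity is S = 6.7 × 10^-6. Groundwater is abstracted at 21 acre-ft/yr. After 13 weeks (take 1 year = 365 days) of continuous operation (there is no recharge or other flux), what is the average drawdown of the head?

Δh ≈ 19.7 m

A = 4900 ha = 4.9 × 10^7 m²
Q = 21 acre-ft/yr = 70.97 m³/d
t = 13 weeks = 91 d
ΔV = Q × t = 70.97 m³/d × 91 d = 6458 m³
Δh = ΔV / (S × A) = 6458 / (6.7 × 10^-6 × 4.9 × 10^7) = 19.67 m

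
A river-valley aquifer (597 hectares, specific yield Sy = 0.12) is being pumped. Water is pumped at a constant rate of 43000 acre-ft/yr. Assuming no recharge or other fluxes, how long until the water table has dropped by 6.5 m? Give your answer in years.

t ≈ 0.0878 years

A = 597 hectares = 5.97 × 10^6 m²
ΔV = Sy × A × Δh = 0.12 × 5.97 × 10^6 × 6.5 = 4.657 × 10^6 m³
Q = 43000 acre-ft/yr = 1.453 × 10^5 m³/d
t = ΔV / Q = 4.657 × 10^6 m³ / 1.453 × 10^5 m³/d = 32.05 d
t = 32.05 d ≈ 0.08779 years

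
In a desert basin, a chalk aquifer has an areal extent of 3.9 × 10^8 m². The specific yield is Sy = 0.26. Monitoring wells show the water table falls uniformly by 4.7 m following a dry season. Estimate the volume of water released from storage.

ΔV ≈ 4.77 × 10^8 m³

ΔV = Sy × A × Δh = 0.26 × 3.9 × 10^8 m² × 4.7 m = 4.766 × 10^8 m³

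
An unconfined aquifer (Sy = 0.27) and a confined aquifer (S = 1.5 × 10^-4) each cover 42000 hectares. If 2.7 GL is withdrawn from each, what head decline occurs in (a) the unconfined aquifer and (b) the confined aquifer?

Δh_u ≈ 0.0238 m; Δh_c ≈ 42.9 m

A = 42000 hectares = 4.2 × 10^8 m²
ΔV = 2.7 GL = 2.7 × 10^6 m³
Unconfined: Δh_u = ΔV/(Sy·A) = 2.7 × 10^6/(0.27 × 4.2 × 10^8) = 0.02381 m
Confined: Δh_c = ΔV/(S·A) = 2.7 × 10^6/(1.5 × 10^-4 × 4.2 × 10^8) = 42.86 m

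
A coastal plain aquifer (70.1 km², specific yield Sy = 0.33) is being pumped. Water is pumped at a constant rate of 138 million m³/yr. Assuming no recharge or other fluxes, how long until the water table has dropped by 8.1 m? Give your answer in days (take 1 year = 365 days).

t ≈ 496 days

A = 70.1 km² = 7.01 × 10^7 m²
ΔV = Sy × A × Δh = 0.33 × 7.01 × 10^7 × 8.1 = 1.874 × 10^8 m³
Q = 138 million m³/yr = 3.781 × 10^5 m³/d
t = ΔV / Q = 1.874 × 10^8 m³ / 3.781 × 10^5 m³/d = 495.6 d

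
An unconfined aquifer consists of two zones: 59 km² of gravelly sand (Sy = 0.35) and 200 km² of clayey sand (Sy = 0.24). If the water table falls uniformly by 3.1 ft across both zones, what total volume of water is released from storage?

ΔV ≈ 6.49 × 10^7 m³

A₁ = 59 km² = 5.9 × 10^7 m²; A₂ = 200 km² = 2 × 10^8 m²
Δh = 3.1 ft = 0.9449 m
ΔV₁ = 0.35 × 5.9 × 10^7 × 0.9449 = 1.951 × 10^7 m³
ΔV₂ = 0.24 × 2 × 10^8 × 0.9449 = 4.535 × 10^7 m³
ΔV = ΔV₁ + ΔV₂ = 6.487 × 10^7 m³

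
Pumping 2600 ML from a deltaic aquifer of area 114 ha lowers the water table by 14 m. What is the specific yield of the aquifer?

A = 114 ha = 1.14 × 10^6 m²
ΔV = 2600 ML = 2.6 × 10^6 m³
Sy = ΔV / (A × Δh) = 2.6 × 10^6 m³ / (1.14 × 10^6 m² × 14 m) = 0.1629

Sy ≈ 0.16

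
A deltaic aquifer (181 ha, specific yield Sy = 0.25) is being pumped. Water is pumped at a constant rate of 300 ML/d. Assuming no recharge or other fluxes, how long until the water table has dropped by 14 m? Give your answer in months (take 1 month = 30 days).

t ≈ 0.704 months

A = 181 ha = 1.81 × 10^6 m²
ΔV = Sy × A × Δh = 0.25 × 1.81 × 10^6 × 14 = 6.335 × 10^6 m³
Q = 300 ML/d = 3 × 10^5 m³/d
t = ΔV / Q = 6.335 × 10^6 m³ / 3 × 10^5 m³/d = 21.12 d
t = 21.12 d ≈ 0.7039 months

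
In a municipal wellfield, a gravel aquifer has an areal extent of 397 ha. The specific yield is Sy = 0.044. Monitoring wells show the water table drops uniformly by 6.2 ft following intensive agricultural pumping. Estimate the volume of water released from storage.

ΔV ≈ 3.3 × 10^5 m³

A = 397 ha = 3.97 × 10^6 m²
Δh = 6.2 ft = 1.89 m
ΔV = Sy × A × Δh = 0.044 × 3.97 × 10^6 m² × 1.89 m = 3.301 × 10^5 m³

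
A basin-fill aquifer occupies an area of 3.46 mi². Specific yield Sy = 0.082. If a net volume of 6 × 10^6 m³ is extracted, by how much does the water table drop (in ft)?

A = 3.46 mi² = 8.961 × 10^6 m²
Δh = ΔV / (Sy × A) = 6 × 10^6 m³ / (0.082 × 8.961 × 10^6 m²) = 8.165 m
Δh = 8.165 m = 26.79 ft

Δh ≈ 26.8 ft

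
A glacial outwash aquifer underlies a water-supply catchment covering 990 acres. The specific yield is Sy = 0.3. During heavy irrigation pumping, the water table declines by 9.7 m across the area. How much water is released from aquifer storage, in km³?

A = 990 acres = 4.006 × 10^6 m²
ΔV = Sy × A × Δh = 0.3 × 4.006 × 10^6 m² × 9.7 m = 1.166 × 10^7 m³
ΔV = 1.166 × 10^7 m³ = 0.01166 km³

ΔV ≈ 0.0117 km³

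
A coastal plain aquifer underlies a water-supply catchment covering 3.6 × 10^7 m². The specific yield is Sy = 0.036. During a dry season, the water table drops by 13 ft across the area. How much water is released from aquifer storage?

ΔV ≈ 5.14 × 10^6 m³

Δh = 13 ft = 3.962 m
ΔV = Sy × A × Δh = 0.036 × 3.6 × 10^7 m² × 3.962 m = 5.135 × 10^6 m³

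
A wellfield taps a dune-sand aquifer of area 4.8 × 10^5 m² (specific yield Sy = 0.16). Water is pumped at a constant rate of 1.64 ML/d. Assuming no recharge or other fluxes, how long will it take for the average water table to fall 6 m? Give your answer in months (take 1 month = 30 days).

ΔV = Sy × A × Δh = 0.16 × 4.8 × 10^5 × 6 = 4.608 × 10^5 m³
Q = 1.64 ML/d = 1640 m³/d
t = ΔV / Q = 4.608 × 10^5 m³ / 1640 m³/d = 281 d
t = 281 d ≈ 9.366 months

t ≈ 9.37 months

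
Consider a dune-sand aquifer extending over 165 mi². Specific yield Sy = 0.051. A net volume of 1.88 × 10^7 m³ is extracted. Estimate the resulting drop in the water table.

A = 165 mi² = 4.273 × 10^8 m²
Δh = ΔV / (Sy × A) = 1.88 × 10^7 m³ / (0.051 × 4.273 × 10^8 m²) = 0.8626 m

Δh ≈ 0.863 m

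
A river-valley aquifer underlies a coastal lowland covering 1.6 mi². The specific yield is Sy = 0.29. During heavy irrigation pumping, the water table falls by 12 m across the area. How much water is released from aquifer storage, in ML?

ΔV ≈ 14400 ML

A = 1.6 mi² = 4.144 × 10^6 m²
ΔV = Sy × A × Δh = 0.29 × 4.144 × 10^6 m² × 12 m = 1.442 × 10^7 m³
ΔV = 1.442 × 10^7 m³ = 14420 ML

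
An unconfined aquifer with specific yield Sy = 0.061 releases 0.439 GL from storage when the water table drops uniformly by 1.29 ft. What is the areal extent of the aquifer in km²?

A ≈ 18.3 km²

Δh = 1.29 ft = 0.3932 m
ΔV = 0.439 GL = 4.39 × 10^5 m³
A = ΔV / (Sy × Δh) = 4.39 × 10^5 / (0.061 × 0.3932) = 1.83 × 10^7 m²
A = 1.83 × 10^7 m² = 18.3 km²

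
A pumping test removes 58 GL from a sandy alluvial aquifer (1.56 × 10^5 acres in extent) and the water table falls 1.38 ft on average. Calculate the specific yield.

A = 1.56 × 10^5 acres = 6.313 × 10^8 m²
Δh = 1.38 ft = 0.4206 m
ΔV = 58 GL = 5.8 × 10^7 m³
Sy = ΔV / (A × Δh) = 5.8 × 10^7 m³ / (6.313 × 10^8 m² × 0.4206 m) = 0.2184

Sy ≈ 0.22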